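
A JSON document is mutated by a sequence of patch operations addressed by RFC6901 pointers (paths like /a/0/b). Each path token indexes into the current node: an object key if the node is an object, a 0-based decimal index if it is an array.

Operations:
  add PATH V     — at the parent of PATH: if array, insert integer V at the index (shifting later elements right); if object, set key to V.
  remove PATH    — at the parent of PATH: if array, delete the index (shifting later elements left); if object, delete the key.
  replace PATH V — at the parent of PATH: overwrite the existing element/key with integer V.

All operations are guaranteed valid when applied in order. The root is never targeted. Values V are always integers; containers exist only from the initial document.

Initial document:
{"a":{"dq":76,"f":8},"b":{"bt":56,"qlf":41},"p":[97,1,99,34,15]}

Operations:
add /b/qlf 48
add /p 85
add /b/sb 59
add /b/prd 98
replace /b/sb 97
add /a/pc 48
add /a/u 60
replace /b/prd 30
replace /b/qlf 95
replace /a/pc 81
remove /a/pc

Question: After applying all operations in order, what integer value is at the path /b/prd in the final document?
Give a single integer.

Answer: 30

Derivation:
After op 1 (add /b/qlf 48): {"a":{"dq":76,"f":8},"b":{"bt":56,"qlf":48},"p":[97,1,99,34,15]}
After op 2 (add /p 85): {"a":{"dq":76,"f":8},"b":{"bt":56,"qlf":48},"p":85}
After op 3 (add /b/sb 59): {"a":{"dq":76,"f":8},"b":{"bt":56,"qlf":48,"sb":59},"p":85}
After op 4 (add /b/prd 98): {"a":{"dq":76,"f":8},"b":{"bt":56,"prd":98,"qlf":48,"sb":59},"p":85}
After op 5 (replace /b/sb 97): {"a":{"dq":76,"f":8},"b":{"bt":56,"prd":98,"qlf":48,"sb":97},"p":85}
After op 6 (add /a/pc 48): {"a":{"dq":76,"f":8,"pc":48},"b":{"bt":56,"prd":98,"qlf":48,"sb":97},"p":85}
After op 7 (add /a/u 60): {"a":{"dq":76,"f":8,"pc":48,"u":60},"b":{"bt":56,"prd":98,"qlf":48,"sb":97},"p":85}
After op 8 (replace /b/prd 30): {"a":{"dq":76,"f":8,"pc":48,"u":60},"b":{"bt":56,"prd":30,"qlf":48,"sb":97},"p":85}
After op 9 (replace /b/qlf 95): {"a":{"dq":76,"f":8,"pc":48,"u":60},"b":{"bt":56,"prd":30,"qlf":95,"sb":97},"p":85}
After op 10 (replace /a/pc 81): {"a":{"dq":76,"f":8,"pc":81,"u":60},"b":{"bt":56,"prd":30,"qlf":95,"sb":97},"p":85}
After op 11 (remove /a/pc): {"a":{"dq":76,"f":8,"u":60},"b":{"bt":56,"prd":30,"qlf":95,"sb":97},"p":85}
Value at /b/prd: 30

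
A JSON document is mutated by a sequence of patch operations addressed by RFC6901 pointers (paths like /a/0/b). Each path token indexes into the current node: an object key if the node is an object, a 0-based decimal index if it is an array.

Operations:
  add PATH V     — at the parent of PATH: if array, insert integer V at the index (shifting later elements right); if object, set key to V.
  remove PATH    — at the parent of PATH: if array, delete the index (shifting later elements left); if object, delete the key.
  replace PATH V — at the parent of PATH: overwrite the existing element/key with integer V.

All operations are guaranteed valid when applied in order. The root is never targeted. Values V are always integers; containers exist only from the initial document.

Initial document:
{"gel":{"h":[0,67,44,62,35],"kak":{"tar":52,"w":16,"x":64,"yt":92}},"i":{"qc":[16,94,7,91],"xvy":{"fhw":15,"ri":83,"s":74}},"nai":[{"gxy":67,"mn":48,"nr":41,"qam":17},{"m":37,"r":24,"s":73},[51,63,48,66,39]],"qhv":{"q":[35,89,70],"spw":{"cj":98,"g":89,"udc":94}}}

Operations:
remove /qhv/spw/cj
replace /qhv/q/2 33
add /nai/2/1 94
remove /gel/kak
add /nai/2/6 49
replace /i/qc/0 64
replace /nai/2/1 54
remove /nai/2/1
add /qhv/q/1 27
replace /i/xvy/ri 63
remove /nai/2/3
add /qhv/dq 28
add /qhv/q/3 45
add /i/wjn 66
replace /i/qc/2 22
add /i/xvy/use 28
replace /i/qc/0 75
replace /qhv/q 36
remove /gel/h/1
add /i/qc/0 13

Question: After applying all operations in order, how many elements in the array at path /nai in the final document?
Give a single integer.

After op 1 (remove /qhv/spw/cj): {"gel":{"h":[0,67,44,62,35],"kak":{"tar":52,"w":16,"x":64,"yt":92}},"i":{"qc":[16,94,7,91],"xvy":{"fhw":15,"ri":83,"s":74}},"nai":[{"gxy":67,"mn":48,"nr":41,"qam":17},{"m":37,"r":24,"s":73},[51,63,48,66,39]],"qhv":{"q":[35,89,70],"spw":{"g":89,"udc":94}}}
After op 2 (replace /qhv/q/2 33): {"gel":{"h":[0,67,44,62,35],"kak":{"tar":52,"w":16,"x":64,"yt":92}},"i":{"qc":[16,94,7,91],"xvy":{"fhw":15,"ri":83,"s":74}},"nai":[{"gxy":67,"mn":48,"nr":41,"qam":17},{"m":37,"r":24,"s":73},[51,63,48,66,39]],"qhv":{"q":[35,89,33],"spw":{"g":89,"udc":94}}}
After op 3 (add /nai/2/1 94): {"gel":{"h":[0,67,44,62,35],"kak":{"tar":52,"w":16,"x":64,"yt":92}},"i":{"qc":[16,94,7,91],"xvy":{"fhw":15,"ri":83,"s":74}},"nai":[{"gxy":67,"mn":48,"nr":41,"qam":17},{"m":37,"r":24,"s":73},[51,94,63,48,66,39]],"qhv":{"q":[35,89,33],"spw":{"g":89,"udc":94}}}
After op 4 (remove /gel/kak): {"gel":{"h":[0,67,44,62,35]},"i":{"qc":[16,94,7,91],"xvy":{"fhw":15,"ri":83,"s":74}},"nai":[{"gxy":67,"mn":48,"nr":41,"qam":17},{"m":37,"r":24,"s":73},[51,94,63,48,66,39]],"qhv":{"q":[35,89,33],"spw":{"g":89,"udc":94}}}
After op 5 (add /nai/2/6 49): {"gel":{"h":[0,67,44,62,35]},"i":{"qc":[16,94,7,91],"xvy":{"fhw":15,"ri":83,"s":74}},"nai":[{"gxy":67,"mn":48,"nr":41,"qam":17},{"m":37,"r":24,"s":73},[51,94,63,48,66,39,49]],"qhv":{"q":[35,89,33],"spw":{"g":89,"udc":94}}}
After op 6 (replace /i/qc/0 64): {"gel":{"h":[0,67,44,62,35]},"i":{"qc":[64,94,7,91],"xvy":{"fhw":15,"ri":83,"s":74}},"nai":[{"gxy":67,"mn":48,"nr":41,"qam":17},{"m":37,"r":24,"s":73},[51,94,63,48,66,39,49]],"qhv":{"q":[35,89,33],"spw":{"g":89,"udc":94}}}
After op 7 (replace /nai/2/1 54): {"gel":{"h":[0,67,44,62,35]},"i":{"qc":[64,94,7,91],"xvy":{"fhw":15,"ri":83,"s":74}},"nai":[{"gxy":67,"mn":48,"nr":41,"qam":17},{"m":37,"r":24,"s":73},[51,54,63,48,66,39,49]],"qhv":{"q":[35,89,33],"spw":{"g":89,"udc":94}}}
After op 8 (remove /nai/2/1): {"gel":{"h":[0,67,44,62,35]},"i":{"qc":[64,94,7,91],"xvy":{"fhw":15,"ri":83,"s":74}},"nai":[{"gxy":67,"mn":48,"nr":41,"qam":17},{"m":37,"r":24,"s":73},[51,63,48,66,39,49]],"qhv":{"q":[35,89,33],"spw":{"g":89,"udc":94}}}
After op 9 (add /qhv/q/1 27): {"gel":{"h":[0,67,44,62,35]},"i":{"qc":[64,94,7,91],"xvy":{"fhw":15,"ri":83,"s":74}},"nai":[{"gxy":67,"mn":48,"nr":41,"qam":17},{"m":37,"r":24,"s":73},[51,63,48,66,39,49]],"qhv":{"q":[35,27,89,33],"spw":{"g":89,"udc":94}}}
After op 10 (replace /i/xvy/ri 63): {"gel":{"h":[0,67,44,62,35]},"i":{"qc":[64,94,7,91],"xvy":{"fhw":15,"ri":63,"s":74}},"nai":[{"gxy":67,"mn":48,"nr":41,"qam":17},{"m":37,"r":24,"s":73},[51,63,48,66,39,49]],"qhv":{"q":[35,27,89,33],"spw":{"g":89,"udc":94}}}
After op 11 (remove /nai/2/3): {"gel":{"h":[0,67,44,62,35]},"i":{"qc":[64,94,7,91],"xvy":{"fhw":15,"ri":63,"s":74}},"nai":[{"gxy":67,"mn":48,"nr":41,"qam":17},{"m":37,"r":24,"s":73},[51,63,48,39,49]],"qhv":{"q":[35,27,89,33],"spw":{"g":89,"udc":94}}}
After op 12 (add /qhv/dq 28): {"gel":{"h":[0,67,44,62,35]},"i":{"qc":[64,94,7,91],"xvy":{"fhw":15,"ri":63,"s":74}},"nai":[{"gxy":67,"mn":48,"nr":41,"qam":17},{"m":37,"r":24,"s":73},[51,63,48,39,49]],"qhv":{"dq":28,"q":[35,27,89,33],"spw":{"g":89,"udc":94}}}
After op 13 (add /qhv/q/3 45): {"gel":{"h":[0,67,44,62,35]},"i":{"qc":[64,94,7,91],"xvy":{"fhw":15,"ri":63,"s":74}},"nai":[{"gxy":67,"mn":48,"nr":41,"qam":17},{"m":37,"r":24,"s":73},[51,63,48,39,49]],"qhv":{"dq":28,"q":[35,27,89,45,33],"spw":{"g":89,"udc":94}}}
After op 14 (add /i/wjn 66): {"gel":{"h":[0,67,44,62,35]},"i":{"qc":[64,94,7,91],"wjn":66,"xvy":{"fhw":15,"ri":63,"s":74}},"nai":[{"gxy":67,"mn":48,"nr":41,"qam":17},{"m":37,"r":24,"s":73},[51,63,48,39,49]],"qhv":{"dq":28,"q":[35,27,89,45,33],"spw":{"g":89,"udc":94}}}
After op 15 (replace /i/qc/2 22): {"gel":{"h":[0,67,44,62,35]},"i":{"qc":[64,94,22,91],"wjn":66,"xvy":{"fhw":15,"ri":63,"s":74}},"nai":[{"gxy":67,"mn":48,"nr":41,"qam":17},{"m":37,"r":24,"s":73},[51,63,48,39,49]],"qhv":{"dq":28,"q":[35,27,89,45,33],"spw":{"g":89,"udc":94}}}
After op 16 (add /i/xvy/use 28): {"gel":{"h":[0,67,44,62,35]},"i":{"qc":[64,94,22,91],"wjn":66,"xvy":{"fhw":15,"ri":63,"s":74,"use":28}},"nai":[{"gxy":67,"mn":48,"nr":41,"qam":17},{"m":37,"r":24,"s":73},[51,63,48,39,49]],"qhv":{"dq":28,"q":[35,27,89,45,33],"spw":{"g":89,"udc":94}}}
After op 17 (replace /i/qc/0 75): {"gel":{"h":[0,67,44,62,35]},"i":{"qc":[75,94,22,91],"wjn":66,"xvy":{"fhw":15,"ri":63,"s":74,"use":28}},"nai":[{"gxy":67,"mn":48,"nr":41,"qam":17},{"m":37,"r":24,"s":73},[51,63,48,39,49]],"qhv":{"dq":28,"q":[35,27,89,45,33],"spw":{"g":89,"udc":94}}}
After op 18 (replace /qhv/q 36): {"gel":{"h":[0,67,44,62,35]},"i":{"qc":[75,94,22,91],"wjn":66,"xvy":{"fhw":15,"ri":63,"s":74,"use":28}},"nai":[{"gxy":67,"mn":48,"nr":41,"qam":17},{"m":37,"r":24,"s":73},[51,63,48,39,49]],"qhv":{"dq":28,"q":36,"spw":{"g":89,"udc":94}}}
After op 19 (remove /gel/h/1): {"gel":{"h":[0,44,62,35]},"i":{"qc":[75,94,22,91],"wjn":66,"xvy":{"fhw":15,"ri":63,"s":74,"use":28}},"nai":[{"gxy":67,"mn":48,"nr":41,"qam":17},{"m":37,"r":24,"s":73},[51,63,48,39,49]],"qhv":{"dq":28,"q":36,"spw":{"g":89,"udc":94}}}
After op 20 (add /i/qc/0 13): {"gel":{"h":[0,44,62,35]},"i":{"qc":[13,75,94,22,91],"wjn":66,"xvy":{"fhw":15,"ri":63,"s":74,"use":28}},"nai":[{"gxy":67,"mn":48,"nr":41,"qam":17},{"m":37,"r":24,"s":73},[51,63,48,39,49]],"qhv":{"dq":28,"q":36,"spw":{"g":89,"udc":94}}}
Size at path /nai: 3

Answer: 3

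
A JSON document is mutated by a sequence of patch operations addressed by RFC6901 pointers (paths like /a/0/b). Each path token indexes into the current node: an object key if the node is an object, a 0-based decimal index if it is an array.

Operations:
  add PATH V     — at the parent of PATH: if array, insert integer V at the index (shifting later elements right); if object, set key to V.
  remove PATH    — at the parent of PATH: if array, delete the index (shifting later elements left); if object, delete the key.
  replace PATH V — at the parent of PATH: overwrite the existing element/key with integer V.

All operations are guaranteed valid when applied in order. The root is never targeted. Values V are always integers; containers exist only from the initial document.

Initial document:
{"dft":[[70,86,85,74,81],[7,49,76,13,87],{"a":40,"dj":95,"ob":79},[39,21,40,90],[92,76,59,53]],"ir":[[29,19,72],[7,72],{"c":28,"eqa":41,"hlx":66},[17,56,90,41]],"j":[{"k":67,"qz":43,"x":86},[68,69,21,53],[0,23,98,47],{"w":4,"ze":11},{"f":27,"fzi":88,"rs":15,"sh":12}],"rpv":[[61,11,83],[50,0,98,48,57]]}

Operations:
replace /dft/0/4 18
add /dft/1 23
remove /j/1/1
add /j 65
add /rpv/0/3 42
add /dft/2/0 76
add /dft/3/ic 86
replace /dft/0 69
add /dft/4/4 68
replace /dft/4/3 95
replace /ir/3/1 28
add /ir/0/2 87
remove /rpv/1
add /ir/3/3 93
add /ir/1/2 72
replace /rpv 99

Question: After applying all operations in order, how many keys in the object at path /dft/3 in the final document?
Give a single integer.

Answer: 4

Derivation:
After op 1 (replace /dft/0/4 18): {"dft":[[70,86,85,74,18],[7,49,76,13,87],{"a":40,"dj":95,"ob":79},[39,21,40,90],[92,76,59,53]],"ir":[[29,19,72],[7,72],{"c":28,"eqa":41,"hlx":66},[17,56,90,41]],"j":[{"k":67,"qz":43,"x":86},[68,69,21,53],[0,23,98,47],{"w":4,"ze":11},{"f":27,"fzi":88,"rs":15,"sh":12}],"rpv":[[61,11,83],[50,0,98,48,57]]}
After op 2 (add /dft/1 23): {"dft":[[70,86,85,74,18],23,[7,49,76,13,87],{"a":40,"dj":95,"ob":79},[39,21,40,90],[92,76,59,53]],"ir":[[29,19,72],[7,72],{"c":28,"eqa":41,"hlx":66},[17,56,90,41]],"j":[{"k":67,"qz":43,"x":86},[68,69,21,53],[0,23,98,47],{"w":4,"ze":11},{"f":27,"fzi":88,"rs":15,"sh":12}],"rpv":[[61,11,83],[50,0,98,48,57]]}
After op 3 (remove /j/1/1): {"dft":[[70,86,85,74,18],23,[7,49,76,13,87],{"a":40,"dj":95,"ob":79},[39,21,40,90],[92,76,59,53]],"ir":[[29,19,72],[7,72],{"c":28,"eqa":41,"hlx":66},[17,56,90,41]],"j":[{"k":67,"qz":43,"x":86},[68,21,53],[0,23,98,47],{"w":4,"ze":11},{"f":27,"fzi":88,"rs":15,"sh":12}],"rpv":[[61,11,83],[50,0,98,48,57]]}
After op 4 (add /j 65): {"dft":[[70,86,85,74,18],23,[7,49,76,13,87],{"a":40,"dj":95,"ob":79},[39,21,40,90],[92,76,59,53]],"ir":[[29,19,72],[7,72],{"c":28,"eqa":41,"hlx":66},[17,56,90,41]],"j":65,"rpv":[[61,11,83],[50,0,98,48,57]]}
After op 5 (add /rpv/0/3 42): {"dft":[[70,86,85,74,18],23,[7,49,76,13,87],{"a":40,"dj":95,"ob":79},[39,21,40,90],[92,76,59,53]],"ir":[[29,19,72],[7,72],{"c":28,"eqa":41,"hlx":66},[17,56,90,41]],"j":65,"rpv":[[61,11,83,42],[50,0,98,48,57]]}
After op 6 (add /dft/2/0 76): {"dft":[[70,86,85,74,18],23,[76,7,49,76,13,87],{"a":40,"dj":95,"ob":79},[39,21,40,90],[92,76,59,53]],"ir":[[29,19,72],[7,72],{"c":28,"eqa":41,"hlx":66},[17,56,90,41]],"j":65,"rpv":[[61,11,83,42],[50,0,98,48,57]]}
After op 7 (add /dft/3/ic 86): {"dft":[[70,86,85,74,18],23,[76,7,49,76,13,87],{"a":40,"dj":95,"ic":86,"ob":79},[39,21,40,90],[92,76,59,53]],"ir":[[29,19,72],[7,72],{"c":28,"eqa":41,"hlx":66},[17,56,90,41]],"j":65,"rpv":[[61,11,83,42],[50,0,98,48,57]]}
After op 8 (replace /dft/0 69): {"dft":[69,23,[76,7,49,76,13,87],{"a":40,"dj":95,"ic":86,"ob":79},[39,21,40,90],[92,76,59,53]],"ir":[[29,19,72],[7,72],{"c":28,"eqa":41,"hlx":66},[17,56,90,41]],"j":65,"rpv":[[61,11,83,42],[50,0,98,48,57]]}
After op 9 (add /dft/4/4 68): {"dft":[69,23,[76,7,49,76,13,87],{"a":40,"dj":95,"ic":86,"ob":79},[39,21,40,90,68],[92,76,59,53]],"ir":[[29,19,72],[7,72],{"c":28,"eqa":41,"hlx":66},[17,56,90,41]],"j":65,"rpv":[[61,11,83,42],[50,0,98,48,57]]}
After op 10 (replace /dft/4/3 95): {"dft":[69,23,[76,7,49,76,13,87],{"a":40,"dj":95,"ic":86,"ob":79},[39,21,40,95,68],[92,76,59,53]],"ir":[[29,19,72],[7,72],{"c":28,"eqa":41,"hlx":66},[17,56,90,41]],"j":65,"rpv":[[61,11,83,42],[50,0,98,48,57]]}
After op 11 (replace /ir/3/1 28): {"dft":[69,23,[76,7,49,76,13,87],{"a":40,"dj":95,"ic":86,"ob":79},[39,21,40,95,68],[92,76,59,53]],"ir":[[29,19,72],[7,72],{"c":28,"eqa":41,"hlx":66},[17,28,90,41]],"j":65,"rpv":[[61,11,83,42],[50,0,98,48,57]]}
After op 12 (add /ir/0/2 87): {"dft":[69,23,[76,7,49,76,13,87],{"a":40,"dj":95,"ic":86,"ob":79},[39,21,40,95,68],[92,76,59,53]],"ir":[[29,19,87,72],[7,72],{"c":28,"eqa":41,"hlx":66},[17,28,90,41]],"j":65,"rpv":[[61,11,83,42],[50,0,98,48,57]]}
After op 13 (remove /rpv/1): {"dft":[69,23,[76,7,49,76,13,87],{"a":40,"dj":95,"ic":86,"ob":79},[39,21,40,95,68],[92,76,59,53]],"ir":[[29,19,87,72],[7,72],{"c":28,"eqa":41,"hlx":66},[17,28,90,41]],"j":65,"rpv":[[61,11,83,42]]}
After op 14 (add /ir/3/3 93): {"dft":[69,23,[76,7,49,76,13,87],{"a":40,"dj":95,"ic":86,"ob":79},[39,21,40,95,68],[92,76,59,53]],"ir":[[29,19,87,72],[7,72],{"c":28,"eqa":41,"hlx":66},[17,28,90,93,41]],"j":65,"rpv":[[61,11,83,42]]}
After op 15 (add /ir/1/2 72): {"dft":[69,23,[76,7,49,76,13,87],{"a":40,"dj":95,"ic":86,"ob":79},[39,21,40,95,68],[92,76,59,53]],"ir":[[29,19,87,72],[7,72,72],{"c":28,"eqa":41,"hlx":66},[17,28,90,93,41]],"j":65,"rpv":[[61,11,83,42]]}
After op 16 (replace /rpv 99): {"dft":[69,23,[76,7,49,76,13,87],{"a":40,"dj":95,"ic":86,"ob":79},[39,21,40,95,68],[92,76,59,53]],"ir":[[29,19,87,72],[7,72,72],{"c":28,"eqa":41,"hlx":66},[17,28,90,93,41]],"j":65,"rpv":99}
Size at path /dft/3: 4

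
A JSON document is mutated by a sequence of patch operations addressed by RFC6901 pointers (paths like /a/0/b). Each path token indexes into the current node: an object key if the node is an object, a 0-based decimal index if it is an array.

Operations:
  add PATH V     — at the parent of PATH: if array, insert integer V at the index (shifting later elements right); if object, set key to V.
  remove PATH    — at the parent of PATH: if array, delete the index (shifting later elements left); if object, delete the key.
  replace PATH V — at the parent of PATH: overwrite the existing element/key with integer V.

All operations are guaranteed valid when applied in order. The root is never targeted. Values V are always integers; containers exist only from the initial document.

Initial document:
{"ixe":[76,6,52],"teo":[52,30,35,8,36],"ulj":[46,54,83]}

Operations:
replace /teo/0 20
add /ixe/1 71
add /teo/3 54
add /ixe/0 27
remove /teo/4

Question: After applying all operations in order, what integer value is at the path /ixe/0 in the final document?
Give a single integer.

Answer: 27

Derivation:
After op 1 (replace /teo/0 20): {"ixe":[76,6,52],"teo":[20,30,35,8,36],"ulj":[46,54,83]}
After op 2 (add /ixe/1 71): {"ixe":[76,71,6,52],"teo":[20,30,35,8,36],"ulj":[46,54,83]}
After op 3 (add /teo/3 54): {"ixe":[76,71,6,52],"teo":[20,30,35,54,8,36],"ulj":[46,54,83]}
After op 4 (add /ixe/0 27): {"ixe":[27,76,71,6,52],"teo":[20,30,35,54,8,36],"ulj":[46,54,83]}
After op 5 (remove /teo/4): {"ixe":[27,76,71,6,52],"teo":[20,30,35,54,36],"ulj":[46,54,83]}
Value at /ixe/0: 27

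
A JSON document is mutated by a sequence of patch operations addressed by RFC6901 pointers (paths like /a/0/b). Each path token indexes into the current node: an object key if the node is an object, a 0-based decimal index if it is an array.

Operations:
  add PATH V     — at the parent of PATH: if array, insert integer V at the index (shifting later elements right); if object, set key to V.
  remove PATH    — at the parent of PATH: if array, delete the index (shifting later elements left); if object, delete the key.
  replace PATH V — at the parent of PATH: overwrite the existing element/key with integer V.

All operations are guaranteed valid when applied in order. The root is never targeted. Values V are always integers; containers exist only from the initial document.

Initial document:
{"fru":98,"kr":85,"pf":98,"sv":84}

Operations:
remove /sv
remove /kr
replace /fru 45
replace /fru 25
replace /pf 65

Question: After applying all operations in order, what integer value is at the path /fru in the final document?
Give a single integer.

Answer: 25

Derivation:
After op 1 (remove /sv): {"fru":98,"kr":85,"pf":98}
After op 2 (remove /kr): {"fru":98,"pf":98}
After op 3 (replace /fru 45): {"fru":45,"pf":98}
After op 4 (replace /fru 25): {"fru":25,"pf":98}
After op 5 (replace /pf 65): {"fru":25,"pf":65}
Value at /fru: 25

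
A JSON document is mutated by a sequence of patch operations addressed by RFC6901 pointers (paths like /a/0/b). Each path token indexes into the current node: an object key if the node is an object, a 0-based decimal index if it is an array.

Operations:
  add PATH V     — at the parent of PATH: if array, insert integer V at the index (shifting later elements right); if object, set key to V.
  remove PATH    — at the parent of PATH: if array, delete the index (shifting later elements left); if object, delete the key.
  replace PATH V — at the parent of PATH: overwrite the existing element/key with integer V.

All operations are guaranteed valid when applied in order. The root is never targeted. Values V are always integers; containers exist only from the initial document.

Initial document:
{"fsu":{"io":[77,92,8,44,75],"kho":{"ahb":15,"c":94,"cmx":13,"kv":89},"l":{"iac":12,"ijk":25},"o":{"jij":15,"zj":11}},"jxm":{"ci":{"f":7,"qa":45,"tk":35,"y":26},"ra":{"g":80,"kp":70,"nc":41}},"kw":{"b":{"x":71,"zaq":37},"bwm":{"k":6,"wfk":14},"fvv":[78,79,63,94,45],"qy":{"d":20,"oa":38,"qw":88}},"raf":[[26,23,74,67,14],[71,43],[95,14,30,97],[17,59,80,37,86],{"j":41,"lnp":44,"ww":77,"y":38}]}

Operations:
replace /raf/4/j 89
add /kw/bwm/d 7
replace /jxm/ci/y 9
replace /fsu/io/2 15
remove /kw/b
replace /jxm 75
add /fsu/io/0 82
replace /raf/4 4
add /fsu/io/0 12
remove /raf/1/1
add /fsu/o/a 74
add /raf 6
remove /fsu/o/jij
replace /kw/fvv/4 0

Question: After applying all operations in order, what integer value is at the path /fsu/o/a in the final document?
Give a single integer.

Answer: 74

Derivation:
After op 1 (replace /raf/4/j 89): {"fsu":{"io":[77,92,8,44,75],"kho":{"ahb":15,"c":94,"cmx":13,"kv":89},"l":{"iac":12,"ijk":25},"o":{"jij":15,"zj":11}},"jxm":{"ci":{"f":7,"qa":45,"tk":35,"y":26},"ra":{"g":80,"kp":70,"nc":41}},"kw":{"b":{"x":71,"zaq":37},"bwm":{"k":6,"wfk":14},"fvv":[78,79,63,94,45],"qy":{"d":20,"oa":38,"qw":88}},"raf":[[26,23,74,67,14],[71,43],[95,14,30,97],[17,59,80,37,86],{"j":89,"lnp":44,"ww":77,"y":38}]}
After op 2 (add /kw/bwm/d 7): {"fsu":{"io":[77,92,8,44,75],"kho":{"ahb":15,"c":94,"cmx":13,"kv":89},"l":{"iac":12,"ijk":25},"o":{"jij":15,"zj":11}},"jxm":{"ci":{"f":7,"qa":45,"tk":35,"y":26},"ra":{"g":80,"kp":70,"nc":41}},"kw":{"b":{"x":71,"zaq":37},"bwm":{"d":7,"k":6,"wfk":14},"fvv":[78,79,63,94,45],"qy":{"d":20,"oa":38,"qw":88}},"raf":[[26,23,74,67,14],[71,43],[95,14,30,97],[17,59,80,37,86],{"j":89,"lnp":44,"ww":77,"y":38}]}
After op 3 (replace /jxm/ci/y 9): {"fsu":{"io":[77,92,8,44,75],"kho":{"ahb":15,"c":94,"cmx":13,"kv":89},"l":{"iac":12,"ijk":25},"o":{"jij":15,"zj":11}},"jxm":{"ci":{"f":7,"qa":45,"tk":35,"y":9},"ra":{"g":80,"kp":70,"nc":41}},"kw":{"b":{"x":71,"zaq":37},"bwm":{"d":7,"k":6,"wfk":14},"fvv":[78,79,63,94,45],"qy":{"d":20,"oa":38,"qw":88}},"raf":[[26,23,74,67,14],[71,43],[95,14,30,97],[17,59,80,37,86],{"j":89,"lnp":44,"ww":77,"y":38}]}
After op 4 (replace /fsu/io/2 15): {"fsu":{"io":[77,92,15,44,75],"kho":{"ahb":15,"c":94,"cmx":13,"kv":89},"l":{"iac":12,"ijk":25},"o":{"jij":15,"zj":11}},"jxm":{"ci":{"f":7,"qa":45,"tk":35,"y":9},"ra":{"g":80,"kp":70,"nc":41}},"kw":{"b":{"x":71,"zaq":37},"bwm":{"d":7,"k":6,"wfk":14},"fvv":[78,79,63,94,45],"qy":{"d":20,"oa":38,"qw":88}},"raf":[[26,23,74,67,14],[71,43],[95,14,30,97],[17,59,80,37,86],{"j":89,"lnp":44,"ww":77,"y":38}]}
After op 5 (remove /kw/b): {"fsu":{"io":[77,92,15,44,75],"kho":{"ahb":15,"c":94,"cmx":13,"kv":89},"l":{"iac":12,"ijk":25},"o":{"jij":15,"zj":11}},"jxm":{"ci":{"f":7,"qa":45,"tk":35,"y":9},"ra":{"g":80,"kp":70,"nc":41}},"kw":{"bwm":{"d":7,"k":6,"wfk":14},"fvv":[78,79,63,94,45],"qy":{"d":20,"oa":38,"qw":88}},"raf":[[26,23,74,67,14],[71,43],[95,14,30,97],[17,59,80,37,86],{"j":89,"lnp":44,"ww":77,"y":38}]}
After op 6 (replace /jxm 75): {"fsu":{"io":[77,92,15,44,75],"kho":{"ahb":15,"c":94,"cmx":13,"kv":89},"l":{"iac":12,"ijk":25},"o":{"jij":15,"zj":11}},"jxm":75,"kw":{"bwm":{"d":7,"k":6,"wfk":14},"fvv":[78,79,63,94,45],"qy":{"d":20,"oa":38,"qw":88}},"raf":[[26,23,74,67,14],[71,43],[95,14,30,97],[17,59,80,37,86],{"j":89,"lnp":44,"ww":77,"y":38}]}
After op 7 (add /fsu/io/0 82): {"fsu":{"io":[82,77,92,15,44,75],"kho":{"ahb":15,"c":94,"cmx":13,"kv":89},"l":{"iac":12,"ijk":25},"o":{"jij":15,"zj":11}},"jxm":75,"kw":{"bwm":{"d":7,"k":6,"wfk":14},"fvv":[78,79,63,94,45],"qy":{"d":20,"oa":38,"qw":88}},"raf":[[26,23,74,67,14],[71,43],[95,14,30,97],[17,59,80,37,86],{"j":89,"lnp":44,"ww":77,"y":38}]}
After op 8 (replace /raf/4 4): {"fsu":{"io":[82,77,92,15,44,75],"kho":{"ahb":15,"c":94,"cmx":13,"kv":89},"l":{"iac":12,"ijk":25},"o":{"jij":15,"zj":11}},"jxm":75,"kw":{"bwm":{"d":7,"k":6,"wfk":14},"fvv":[78,79,63,94,45],"qy":{"d":20,"oa":38,"qw":88}},"raf":[[26,23,74,67,14],[71,43],[95,14,30,97],[17,59,80,37,86],4]}
After op 9 (add /fsu/io/0 12): {"fsu":{"io":[12,82,77,92,15,44,75],"kho":{"ahb":15,"c":94,"cmx":13,"kv":89},"l":{"iac":12,"ijk":25},"o":{"jij":15,"zj":11}},"jxm":75,"kw":{"bwm":{"d":7,"k":6,"wfk":14},"fvv":[78,79,63,94,45],"qy":{"d":20,"oa":38,"qw":88}},"raf":[[26,23,74,67,14],[71,43],[95,14,30,97],[17,59,80,37,86],4]}
After op 10 (remove /raf/1/1): {"fsu":{"io":[12,82,77,92,15,44,75],"kho":{"ahb":15,"c":94,"cmx":13,"kv":89},"l":{"iac":12,"ijk":25},"o":{"jij":15,"zj":11}},"jxm":75,"kw":{"bwm":{"d":7,"k":6,"wfk":14},"fvv":[78,79,63,94,45],"qy":{"d":20,"oa":38,"qw":88}},"raf":[[26,23,74,67,14],[71],[95,14,30,97],[17,59,80,37,86],4]}
After op 11 (add /fsu/o/a 74): {"fsu":{"io":[12,82,77,92,15,44,75],"kho":{"ahb":15,"c":94,"cmx":13,"kv":89},"l":{"iac":12,"ijk":25},"o":{"a":74,"jij":15,"zj":11}},"jxm":75,"kw":{"bwm":{"d":7,"k":6,"wfk":14},"fvv":[78,79,63,94,45],"qy":{"d":20,"oa":38,"qw":88}},"raf":[[26,23,74,67,14],[71],[95,14,30,97],[17,59,80,37,86],4]}
After op 12 (add /raf 6): {"fsu":{"io":[12,82,77,92,15,44,75],"kho":{"ahb":15,"c":94,"cmx":13,"kv":89},"l":{"iac":12,"ijk":25},"o":{"a":74,"jij":15,"zj":11}},"jxm":75,"kw":{"bwm":{"d":7,"k":6,"wfk":14},"fvv":[78,79,63,94,45],"qy":{"d":20,"oa":38,"qw":88}},"raf":6}
After op 13 (remove /fsu/o/jij): {"fsu":{"io":[12,82,77,92,15,44,75],"kho":{"ahb":15,"c":94,"cmx":13,"kv":89},"l":{"iac":12,"ijk":25},"o":{"a":74,"zj":11}},"jxm":75,"kw":{"bwm":{"d":7,"k":6,"wfk":14},"fvv":[78,79,63,94,45],"qy":{"d":20,"oa":38,"qw":88}},"raf":6}
After op 14 (replace /kw/fvv/4 0): {"fsu":{"io":[12,82,77,92,15,44,75],"kho":{"ahb":15,"c":94,"cmx":13,"kv":89},"l":{"iac":12,"ijk":25},"o":{"a":74,"zj":11}},"jxm":75,"kw":{"bwm":{"d":7,"k":6,"wfk":14},"fvv":[78,79,63,94,0],"qy":{"d":20,"oa":38,"qw":88}},"raf":6}
Value at /fsu/o/a: 74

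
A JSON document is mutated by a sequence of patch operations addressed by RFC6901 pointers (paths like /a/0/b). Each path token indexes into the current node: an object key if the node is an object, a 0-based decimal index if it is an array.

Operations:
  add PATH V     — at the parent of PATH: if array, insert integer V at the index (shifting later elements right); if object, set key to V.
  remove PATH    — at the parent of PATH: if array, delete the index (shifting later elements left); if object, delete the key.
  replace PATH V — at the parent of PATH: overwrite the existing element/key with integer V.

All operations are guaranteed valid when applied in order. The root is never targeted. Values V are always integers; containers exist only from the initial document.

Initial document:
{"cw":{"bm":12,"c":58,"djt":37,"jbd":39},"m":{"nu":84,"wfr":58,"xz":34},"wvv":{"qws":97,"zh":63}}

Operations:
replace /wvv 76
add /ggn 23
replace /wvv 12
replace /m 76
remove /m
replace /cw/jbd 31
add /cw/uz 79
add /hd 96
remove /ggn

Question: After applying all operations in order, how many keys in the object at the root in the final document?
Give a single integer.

After op 1 (replace /wvv 76): {"cw":{"bm":12,"c":58,"djt":37,"jbd":39},"m":{"nu":84,"wfr":58,"xz":34},"wvv":76}
After op 2 (add /ggn 23): {"cw":{"bm":12,"c":58,"djt":37,"jbd":39},"ggn":23,"m":{"nu":84,"wfr":58,"xz":34},"wvv":76}
After op 3 (replace /wvv 12): {"cw":{"bm":12,"c":58,"djt":37,"jbd":39},"ggn":23,"m":{"nu":84,"wfr":58,"xz":34},"wvv":12}
After op 4 (replace /m 76): {"cw":{"bm":12,"c":58,"djt":37,"jbd":39},"ggn":23,"m":76,"wvv":12}
After op 5 (remove /m): {"cw":{"bm":12,"c":58,"djt":37,"jbd":39},"ggn":23,"wvv":12}
After op 6 (replace /cw/jbd 31): {"cw":{"bm":12,"c":58,"djt":37,"jbd":31},"ggn":23,"wvv":12}
After op 7 (add /cw/uz 79): {"cw":{"bm":12,"c":58,"djt":37,"jbd":31,"uz":79},"ggn":23,"wvv":12}
After op 8 (add /hd 96): {"cw":{"bm":12,"c":58,"djt":37,"jbd":31,"uz":79},"ggn":23,"hd":96,"wvv":12}
After op 9 (remove /ggn): {"cw":{"bm":12,"c":58,"djt":37,"jbd":31,"uz":79},"hd":96,"wvv":12}
Size at the root: 3

Answer: 3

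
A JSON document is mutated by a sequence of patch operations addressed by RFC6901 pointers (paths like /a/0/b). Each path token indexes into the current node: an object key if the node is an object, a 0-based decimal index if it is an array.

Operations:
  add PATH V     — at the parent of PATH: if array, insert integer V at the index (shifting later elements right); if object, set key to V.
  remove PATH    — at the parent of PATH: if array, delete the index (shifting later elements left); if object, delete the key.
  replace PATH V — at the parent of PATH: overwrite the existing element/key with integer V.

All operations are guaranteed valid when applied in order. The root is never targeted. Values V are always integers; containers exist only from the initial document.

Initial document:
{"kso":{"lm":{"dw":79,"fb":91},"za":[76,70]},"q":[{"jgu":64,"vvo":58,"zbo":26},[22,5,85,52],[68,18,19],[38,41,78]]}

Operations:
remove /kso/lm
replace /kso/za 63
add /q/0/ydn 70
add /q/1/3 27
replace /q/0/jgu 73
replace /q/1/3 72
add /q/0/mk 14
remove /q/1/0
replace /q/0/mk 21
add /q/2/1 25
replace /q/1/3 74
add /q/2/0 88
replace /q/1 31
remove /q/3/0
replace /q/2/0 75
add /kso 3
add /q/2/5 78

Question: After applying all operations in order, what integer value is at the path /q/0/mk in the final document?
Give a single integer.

Answer: 21

Derivation:
After op 1 (remove /kso/lm): {"kso":{"za":[76,70]},"q":[{"jgu":64,"vvo":58,"zbo":26},[22,5,85,52],[68,18,19],[38,41,78]]}
After op 2 (replace /kso/za 63): {"kso":{"za":63},"q":[{"jgu":64,"vvo":58,"zbo":26},[22,5,85,52],[68,18,19],[38,41,78]]}
After op 3 (add /q/0/ydn 70): {"kso":{"za":63},"q":[{"jgu":64,"vvo":58,"ydn":70,"zbo":26},[22,5,85,52],[68,18,19],[38,41,78]]}
After op 4 (add /q/1/3 27): {"kso":{"za":63},"q":[{"jgu":64,"vvo":58,"ydn":70,"zbo":26},[22,5,85,27,52],[68,18,19],[38,41,78]]}
After op 5 (replace /q/0/jgu 73): {"kso":{"za":63},"q":[{"jgu":73,"vvo":58,"ydn":70,"zbo":26},[22,5,85,27,52],[68,18,19],[38,41,78]]}
After op 6 (replace /q/1/3 72): {"kso":{"za":63},"q":[{"jgu":73,"vvo":58,"ydn":70,"zbo":26},[22,5,85,72,52],[68,18,19],[38,41,78]]}
After op 7 (add /q/0/mk 14): {"kso":{"za":63},"q":[{"jgu":73,"mk":14,"vvo":58,"ydn":70,"zbo":26},[22,5,85,72,52],[68,18,19],[38,41,78]]}
After op 8 (remove /q/1/0): {"kso":{"za":63},"q":[{"jgu":73,"mk":14,"vvo":58,"ydn":70,"zbo":26},[5,85,72,52],[68,18,19],[38,41,78]]}
After op 9 (replace /q/0/mk 21): {"kso":{"za":63},"q":[{"jgu":73,"mk":21,"vvo":58,"ydn":70,"zbo":26},[5,85,72,52],[68,18,19],[38,41,78]]}
After op 10 (add /q/2/1 25): {"kso":{"za":63},"q":[{"jgu":73,"mk":21,"vvo":58,"ydn":70,"zbo":26},[5,85,72,52],[68,25,18,19],[38,41,78]]}
After op 11 (replace /q/1/3 74): {"kso":{"za":63},"q":[{"jgu":73,"mk":21,"vvo":58,"ydn":70,"zbo":26},[5,85,72,74],[68,25,18,19],[38,41,78]]}
After op 12 (add /q/2/0 88): {"kso":{"za":63},"q":[{"jgu":73,"mk":21,"vvo":58,"ydn":70,"zbo":26},[5,85,72,74],[88,68,25,18,19],[38,41,78]]}
After op 13 (replace /q/1 31): {"kso":{"za":63},"q":[{"jgu":73,"mk":21,"vvo":58,"ydn":70,"zbo":26},31,[88,68,25,18,19],[38,41,78]]}
After op 14 (remove /q/3/0): {"kso":{"za":63},"q":[{"jgu":73,"mk":21,"vvo":58,"ydn":70,"zbo":26},31,[88,68,25,18,19],[41,78]]}
After op 15 (replace /q/2/0 75): {"kso":{"za":63},"q":[{"jgu":73,"mk":21,"vvo":58,"ydn":70,"zbo":26},31,[75,68,25,18,19],[41,78]]}
After op 16 (add /kso 3): {"kso":3,"q":[{"jgu":73,"mk":21,"vvo":58,"ydn":70,"zbo":26},31,[75,68,25,18,19],[41,78]]}
After op 17 (add /q/2/5 78): {"kso":3,"q":[{"jgu":73,"mk":21,"vvo":58,"ydn":70,"zbo":26},31,[75,68,25,18,19,78],[41,78]]}
Value at /q/0/mk: 21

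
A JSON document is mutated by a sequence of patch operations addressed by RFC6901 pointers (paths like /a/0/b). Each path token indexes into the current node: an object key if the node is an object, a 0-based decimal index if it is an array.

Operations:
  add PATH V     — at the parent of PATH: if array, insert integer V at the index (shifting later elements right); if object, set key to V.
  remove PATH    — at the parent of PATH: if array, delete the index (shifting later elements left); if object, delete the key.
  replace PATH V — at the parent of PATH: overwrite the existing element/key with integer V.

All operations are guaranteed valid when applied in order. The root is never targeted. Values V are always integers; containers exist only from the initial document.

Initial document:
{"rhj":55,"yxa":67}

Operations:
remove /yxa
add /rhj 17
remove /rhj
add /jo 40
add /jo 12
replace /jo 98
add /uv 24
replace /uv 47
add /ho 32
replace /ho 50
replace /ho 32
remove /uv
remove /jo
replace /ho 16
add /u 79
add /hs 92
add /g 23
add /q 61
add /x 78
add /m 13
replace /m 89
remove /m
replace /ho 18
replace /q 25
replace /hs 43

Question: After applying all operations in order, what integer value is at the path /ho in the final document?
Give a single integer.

Answer: 18

Derivation:
After op 1 (remove /yxa): {"rhj":55}
After op 2 (add /rhj 17): {"rhj":17}
After op 3 (remove /rhj): {}
After op 4 (add /jo 40): {"jo":40}
After op 5 (add /jo 12): {"jo":12}
After op 6 (replace /jo 98): {"jo":98}
After op 7 (add /uv 24): {"jo":98,"uv":24}
After op 8 (replace /uv 47): {"jo":98,"uv":47}
After op 9 (add /ho 32): {"ho":32,"jo":98,"uv":47}
After op 10 (replace /ho 50): {"ho":50,"jo":98,"uv":47}
After op 11 (replace /ho 32): {"ho":32,"jo":98,"uv":47}
After op 12 (remove /uv): {"ho":32,"jo":98}
After op 13 (remove /jo): {"ho":32}
After op 14 (replace /ho 16): {"ho":16}
After op 15 (add /u 79): {"ho":16,"u":79}
After op 16 (add /hs 92): {"ho":16,"hs":92,"u":79}
After op 17 (add /g 23): {"g":23,"ho":16,"hs":92,"u":79}
After op 18 (add /q 61): {"g":23,"ho":16,"hs":92,"q":61,"u":79}
After op 19 (add /x 78): {"g":23,"ho":16,"hs":92,"q":61,"u":79,"x":78}
After op 20 (add /m 13): {"g":23,"ho":16,"hs":92,"m":13,"q":61,"u":79,"x":78}
After op 21 (replace /m 89): {"g":23,"ho":16,"hs":92,"m":89,"q":61,"u":79,"x":78}
After op 22 (remove /m): {"g":23,"ho":16,"hs":92,"q":61,"u":79,"x":78}
After op 23 (replace /ho 18): {"g":23,"ho":18,"hs":92,"q":61,"u":79,"x":78}
After op 24 (replace /q 25): {"g":23,"ho":18,"hs":92,"q":25,"u":79,"x":78}
After op 25 (replace /hs 43): {"g":23,"ho":18,"hs":43,"q":25,"u":79,"x":78}
Value at /ho: 18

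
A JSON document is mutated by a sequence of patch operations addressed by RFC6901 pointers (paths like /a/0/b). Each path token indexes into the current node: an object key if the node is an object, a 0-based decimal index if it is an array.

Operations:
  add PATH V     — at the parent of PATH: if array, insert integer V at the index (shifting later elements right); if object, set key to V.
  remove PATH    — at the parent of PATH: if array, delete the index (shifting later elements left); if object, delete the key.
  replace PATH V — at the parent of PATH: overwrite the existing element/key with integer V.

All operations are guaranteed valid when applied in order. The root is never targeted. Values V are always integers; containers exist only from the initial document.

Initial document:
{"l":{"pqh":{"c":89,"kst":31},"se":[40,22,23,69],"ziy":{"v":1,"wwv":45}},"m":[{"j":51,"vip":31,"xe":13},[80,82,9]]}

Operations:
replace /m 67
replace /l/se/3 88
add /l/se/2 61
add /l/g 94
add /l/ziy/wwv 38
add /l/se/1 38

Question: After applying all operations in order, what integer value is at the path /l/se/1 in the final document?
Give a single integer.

Answer: 38

Derivation:
After op 1 (replace /m 67): {"l":{"pqh":{"c":89,"kst":31},"se":[40,22,23,69],"ziy":{"v":1,"wwv":45}},"m":67}
After op 2 (replace /l/se/3 88): {"l":{"pqh":{"c":89,"kst":31},"se":[40,22,23,88],"ziy":{"v":1,"wwv":45}},"m":67}
After op 3 (add /l/se/2 61): {"l":{"pqh":{"c":89,"kst":31},"se":[40,22,61,23,88],"ziy":{"v":1,"wwv":45}},"m":67}
After op 4 (add /l/g 94): {"l":{"g":94,"pqh":{"c":89,"kst":31},"se":[40,22,61,23,88],"ziy":{"v":1,"wwv":45}},"m":67}
After op 5 (add /l/ziy/wwv 38): {"l":{"g":94,"pqh":{"c":89,"kst":31},"se":[40,22,61,23,88],"ziy":{"v":1,"wwv":38}},"m":67}
After op 6 (add /l/se/1 38): {"l":{"g":94,"pqh":{"c":89,"kst":31},"se":[40,38,22,61,23,88],"ziy":{"v":1,"wwv":38}},"m":67}
Value at /l/se/1: 38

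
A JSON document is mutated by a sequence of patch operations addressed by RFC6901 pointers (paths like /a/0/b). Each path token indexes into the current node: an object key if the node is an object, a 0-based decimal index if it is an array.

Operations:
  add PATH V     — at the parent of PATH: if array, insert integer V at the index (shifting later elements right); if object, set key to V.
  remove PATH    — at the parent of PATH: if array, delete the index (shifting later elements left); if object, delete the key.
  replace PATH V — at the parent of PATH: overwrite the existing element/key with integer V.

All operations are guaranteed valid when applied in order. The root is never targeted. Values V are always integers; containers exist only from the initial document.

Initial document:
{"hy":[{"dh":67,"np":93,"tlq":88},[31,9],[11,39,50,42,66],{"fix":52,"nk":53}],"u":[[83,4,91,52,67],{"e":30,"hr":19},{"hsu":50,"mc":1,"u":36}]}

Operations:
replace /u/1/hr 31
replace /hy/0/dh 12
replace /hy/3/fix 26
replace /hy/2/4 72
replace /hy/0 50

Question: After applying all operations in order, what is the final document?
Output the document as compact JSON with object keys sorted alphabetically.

Answer: {"hy":[50,[31,9],[11,39,50,42,72],{"fix":26,"nk":53}],"u":[[83,4,91,52,67],{"e":30,"hr":31},{"hsu":50,"mc":1,"u":36}]}

Derivation:
After op 1 (replace /u/1/hr 31): {"hy":[{"dh":67,"np":93,"tlq":88},[31,9],[11,39,50,42,66],{"fix":52,"nk":53}],"u":[[83,4,91,52,67],{"e":30,"hr":31},{"hsu":50,"mc":1,"u":36}]}
After op 2 (replace /hy/0/dh 12): {"hy":[{"dh":12,"np":93,"tlq":88},[31,9],[11,39,50,42,66],{"fix":52,"nk":53}],"u":[[83,4,91,52,67],{"e":30,"hr":31},{"hsu":50,"mc":1,"u":36}]}
After op 3 (replace /hy/3/fix 26): {"hy":[{"dh":12,"np":93,"tlq":88},[31,9],[11,39,50,42,66],{"fix":26,"nk":53}],"u":[[83,4,91,52,67],{"e":30,"hr":31},{"hsu":50,"mc":1,"u":36}]}
After op 4 (replace /hy/2/4 72): {"hy":[{"dh":12,"np":93,"tlq":88},[31,9],[11,39,50,42,72],{"fix":26,"nk":53}],"u":[[83,4,91,52,67],{"e":30,"hr":31},{"hsu":50,"mc":1,"u":36}]}
After op 5 (replace /hy/0 50): {"hy":[50,[31,9],[11,39,50,42,72],{"fix":26,"nk":53}],"u":[[83,4,91,52,67],{"e":30,"hr":31},{"hsu":50,"mc":1,"u":36}]}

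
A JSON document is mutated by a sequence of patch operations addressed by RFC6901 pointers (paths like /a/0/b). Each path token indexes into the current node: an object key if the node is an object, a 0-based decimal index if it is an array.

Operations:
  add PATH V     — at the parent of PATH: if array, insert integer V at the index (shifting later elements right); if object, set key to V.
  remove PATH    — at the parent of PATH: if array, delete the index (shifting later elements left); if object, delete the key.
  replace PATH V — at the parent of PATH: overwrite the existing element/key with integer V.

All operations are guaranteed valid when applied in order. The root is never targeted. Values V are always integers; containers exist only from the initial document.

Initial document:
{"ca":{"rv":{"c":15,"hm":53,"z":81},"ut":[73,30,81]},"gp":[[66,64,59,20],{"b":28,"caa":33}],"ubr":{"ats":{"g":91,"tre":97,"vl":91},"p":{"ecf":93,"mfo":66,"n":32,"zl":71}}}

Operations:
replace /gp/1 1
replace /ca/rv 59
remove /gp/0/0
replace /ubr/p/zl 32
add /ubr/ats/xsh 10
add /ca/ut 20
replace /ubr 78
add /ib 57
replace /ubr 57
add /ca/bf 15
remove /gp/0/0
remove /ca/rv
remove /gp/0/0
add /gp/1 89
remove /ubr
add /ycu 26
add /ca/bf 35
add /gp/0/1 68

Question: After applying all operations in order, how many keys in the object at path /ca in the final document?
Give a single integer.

After op 1 (replace /gp/1 1): {"ca":{"rv":{"c":15,"hm":53,"z":81},"ut":[73,30,81]},"gp":[[66,64,59,20],1],"ubr":{"ats":{"g":91,"tre":97,"vl":91},"p":{"ecf":93,"mfo":66,"n":32,"zl":71}}}
After op 2 (replace /ca/rv 59): {"ca":{"rv":59,"ut":[73,30,81]},"gp":[[66,64,59,20],1],"ubr":{"ats":{"g":91,"tre":97,"vl":91},"p":{"ecf":93,"mfo":66,"n":32,"zl":71}}}
After op 3 (remove /gp/0/0): {"ca":{"rv":59,"ut":[73,30,81]},"gp":[[64,59,20],1],"ubr":{"ats":{"g":91,"tre":97,"vl":91},"p":{"ecf":93,"mfo":66,"n":32,"zl":71}}}
After op 4 (replace /ubr/p/zl 32): {"ca":{"rv":59,"ut":[73,30,81]},"gp":[[64,59,20],1],"ubr":{"ats":{"g":91,"tre":97,"vl":91},"p":{"ecf":93,"mfo":66,"n":32,"zl":32}}}
After op 5 (add /ubr/ats/xsh 10): {"ca":{"rv":59,"ut":[73,30,81]},"gp":[[64,59,20],1],"ubr":{"ats":{"g":91,"tre":97,"vl":91,"xsh":10},"p":{"ecf":93,"mfo":66,"n":32,"zl":32}}}
After op 6 (add /ca/ut 20): {"ca":{"rv":59,"ut":20},"gp":[[64,59,20],1],"ubr":{"ats":{"g":91,"tre":97,"vl":91,"xsh":10},"p":{"ecf":93,"mfo":66,"n":32,"zl":32}}}
After op 7 (replace /ubr 78): {"ca":{"rv":59,"ut":20},"gp":[[64,59,20],1],"ubr":78}
After op 8 (add /ib 57): {"ca":{"rv":59,"ut":20},"gp":[[64,59,20],1],"ib":57,"ubr":78}
After op 9 (replace /ubr 57): {"ca":{"rv":59,"ut":20},"gp":[[64,59,20],1],"ib":57,"ubr":57}
After op 10 (add /ca/bf 15): {"ca":{"bf":15,"rv":59,"ut":20},"gp":[[64,59,20],1],"ib":57,"ubr":57}
After op 11 (remove /gp/0/0): {"ca":{"bf":15,"rv":59,"ut":20},"gp":[[59,20],1],"ib":57,"ubr":57}
After op 12 (remove /ca/rv): {"ca":{"bf":15,"ut":20},"gp":[[59,20],1],"ib":57,"ubr":57}
After op 13 (remove /gp/0/0): {"ca":{"bf":15,"ut":20},"gp":[[20],1],"ib":57,"ubr":57}
After op 14 (add /gp/1 89): {"ca":{"bf":15,"ut":20},"gp":[[20],89,1],"ib":57,"ubr":57}
After op 15 (remove /ubr): {"ca":{"bf":15,"ut":20},"gp":[[20],89,1],"ib":57}
After op 16 (add /ycu 26): {"ca":{"bf":15,"ut":20},"gp":[[20],89,1],"ib":57,"ycu":26}
After op 17 (add /ca/bf 35): {"ca":{"bf":35,"ut":20},"gp":[[20],89,1],"ib":57,"ycu":26}
After op 18 (add /gp/0/1 68): {"ca":{"bf":35,"ut":20},"gp":[[20,68],89,1],"ib":57,"ycu":26}
Size at path /ca: 2

Answer: 2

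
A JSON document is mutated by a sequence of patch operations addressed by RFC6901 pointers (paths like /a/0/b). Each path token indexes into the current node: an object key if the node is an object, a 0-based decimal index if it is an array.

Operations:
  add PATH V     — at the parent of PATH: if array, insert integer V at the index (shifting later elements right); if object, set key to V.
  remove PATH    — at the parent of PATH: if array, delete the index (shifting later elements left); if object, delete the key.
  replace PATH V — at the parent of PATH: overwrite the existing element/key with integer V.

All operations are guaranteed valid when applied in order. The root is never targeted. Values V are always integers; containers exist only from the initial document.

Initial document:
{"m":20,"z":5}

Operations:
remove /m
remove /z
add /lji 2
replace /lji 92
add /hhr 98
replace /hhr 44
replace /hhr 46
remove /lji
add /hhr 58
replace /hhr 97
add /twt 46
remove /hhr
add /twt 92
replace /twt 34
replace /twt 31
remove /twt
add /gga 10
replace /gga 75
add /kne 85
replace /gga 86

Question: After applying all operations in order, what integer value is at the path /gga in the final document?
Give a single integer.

Answer: 86

Derivation:
After op 1 (remove /m): {"z":5}
After op 2 (remove /z): {}
After op 3 (add /lji 2): {"lji":2}
After op 4 (replace /lji 92): {"lji":92}
After op 5 (add /hhr 98): {"hhr":98,"lji":92}
After op 6 (replace /hhr 44): {"hhr":44,"lji":92}
After op 7 (replace /hhr 46): {"hhr":46,"lji":92}
After op 8 (remove /lji): {"hhr":46}
After op 9 (add /hhr 58): {"hhr":58}
After op 10 (replace /hhr 97): {"hhr":97}
After op 11 (add /twt 46): {"hhr":97,"twt":46}
After op 12 (remove /hhr): {"twt":46}
After op 13 (add /twt 92): {"twt":92}
After op 14 (replace /twt 34): {"twt":34}
After op 15 (replace /twt 31): {"twt":31}
After op 16 (remove /twt): {}
After op 17 (add /gga 10): {"gga":10}
After op 18 (replace /gga 75): {"gga":75}
After op 19 (add /kne 85): {"gga":75,"kne":85}
After op 20 (replace /gga 86): {"gga":86,"kne":85}
Value at /gga: 86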